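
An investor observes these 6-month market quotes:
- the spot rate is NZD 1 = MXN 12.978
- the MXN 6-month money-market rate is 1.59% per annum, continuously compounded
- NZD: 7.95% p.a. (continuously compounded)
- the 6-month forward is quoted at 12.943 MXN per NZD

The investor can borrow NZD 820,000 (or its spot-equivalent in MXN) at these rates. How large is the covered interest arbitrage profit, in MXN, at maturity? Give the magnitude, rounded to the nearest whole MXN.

T = 6/12 years.
Route A — deposit NZD, sell forward: 820,000 × 1.040550604 × 12.943 = MXN 11,043,634.10.
Route B — convert at spot, deposit MXN: 820,000 × 12.978 × 1.0079816852 = MXN 10,726,900.77.
The quoted forward overvalues NZD, so borrow MXN, buy NZD at spot, deposit the NZD at 7.95%, and sell the proceeds forward at 12.943.
Arbitrage profit = |11,043,634.10 − 10,726,900.77| = MXN 316,733.

MXN 316,733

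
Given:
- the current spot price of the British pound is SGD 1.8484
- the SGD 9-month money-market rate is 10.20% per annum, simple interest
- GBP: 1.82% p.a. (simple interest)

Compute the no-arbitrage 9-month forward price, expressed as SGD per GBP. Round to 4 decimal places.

T = 9/12 years.
Growth of 1 SGD over T: 1 + 0.1020×9/12 = 1.076500.
Growth of 1 GBP over T: 1 + 0.0182×9/12 = 1.013650.
Forward (SGD per GBP) = 1.8484 × 1.076500 / 1.013650 = 1.963008.

1.9630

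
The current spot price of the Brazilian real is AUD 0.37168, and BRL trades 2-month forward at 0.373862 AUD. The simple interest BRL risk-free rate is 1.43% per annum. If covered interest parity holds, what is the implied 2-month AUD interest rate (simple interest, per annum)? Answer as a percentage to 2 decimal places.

T = 2/12 years.
CIP gives F = S · g_AUD/g_BRL, so g_AUD/g_BRL = 0.373862/0.37168 = 1.0058706.
The BRL side grows by 1 + 0.0143×2/12 = 1.0023833.
That pins the AUD growth at 1.0082679.
r = (1.0082679 − 1)/(2/12) = 0.049607 → 4.96%.

4.96%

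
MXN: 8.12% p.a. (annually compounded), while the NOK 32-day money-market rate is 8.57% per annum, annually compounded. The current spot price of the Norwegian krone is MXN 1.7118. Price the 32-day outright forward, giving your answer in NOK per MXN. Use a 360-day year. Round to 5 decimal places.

0.58440

T = 32/360 years.
MXN growth factor: (1 + 0.0812)^(32/360) = 1.0069638.
NOK accumulates by (1 + 0.0857)^(32/360) = 1.0073357.
CIP: F = S · (grow MXN)/(grow NOK) = 1.7118 × 1.0069638/1.0073357 = 1.711168 MXN per NOK.
Quoted the other way: 1/1.711168 = 0.58440 NOK per MXN.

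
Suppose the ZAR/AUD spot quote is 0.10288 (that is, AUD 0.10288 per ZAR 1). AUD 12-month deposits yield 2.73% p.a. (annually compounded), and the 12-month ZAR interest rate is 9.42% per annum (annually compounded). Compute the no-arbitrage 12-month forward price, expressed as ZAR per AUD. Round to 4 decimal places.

10.3531

T = 1 year.
Growth of 1 AUD over T: (1 + 0.0273)^1 = 1.027300.
Growth of 1 ZAR over T: (1 + 0.0942)^1 = 1.094200.
CIP: F = S · (grow AUD)/(grow ZAR) = 0.10288 × 1.027300/1.094200 = 0.096589859 AUD per ZAR.
Invert for ZAR per AUD: 1 / 0.096589859 = 10.3531.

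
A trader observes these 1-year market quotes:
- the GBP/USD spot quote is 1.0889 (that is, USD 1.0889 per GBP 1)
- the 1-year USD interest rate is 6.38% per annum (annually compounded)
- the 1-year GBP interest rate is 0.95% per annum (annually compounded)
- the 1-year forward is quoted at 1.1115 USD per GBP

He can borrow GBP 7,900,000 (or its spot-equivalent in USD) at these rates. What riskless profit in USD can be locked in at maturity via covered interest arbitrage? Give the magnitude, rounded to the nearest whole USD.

USD 286,869

T = 1 year.
Invest the GBP and cover forward: 7,900,000 × 1.009500 × 1.1115 = USD 8,864,268.08.
Convert at spot and invest in USD: 7,900,000 × 1.0889 × 1.063800 = USD 9,151,137.38.
The quoted forward undervalues GBP, so borrow GBP, convert to USD at spot, deposit the USD at 6.38%, and buy GBP forward at 1.1115 to cover the loan.
Profit = 9,151,137.38 − 8,864,268.08 = USD 286,869.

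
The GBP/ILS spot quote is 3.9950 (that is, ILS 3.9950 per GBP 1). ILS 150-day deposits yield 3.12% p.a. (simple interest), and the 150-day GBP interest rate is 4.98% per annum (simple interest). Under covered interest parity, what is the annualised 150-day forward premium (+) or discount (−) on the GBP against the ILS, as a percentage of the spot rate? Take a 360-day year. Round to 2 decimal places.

-1.82%

T = 150/360 years.
F = S · g_ILS/g_GBP = 3.995 × 1.013000/1.020750 = 3.9646681.
Annualised premium = (F − S)/S × (1/T) = (3.9646681 − 3.995)/3.995 ÷ (150/360) = -1.82%.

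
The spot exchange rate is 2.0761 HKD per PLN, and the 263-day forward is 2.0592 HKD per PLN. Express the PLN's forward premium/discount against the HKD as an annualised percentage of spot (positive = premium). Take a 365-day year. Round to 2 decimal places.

T = 263/365 years.
(F − S)/S = (2.0592 − 2.0761)/2.0761 = -0.0081403.
Per annum: -0.0081403 / (263/365) = -0.011297 = -1.13%.

-1.13%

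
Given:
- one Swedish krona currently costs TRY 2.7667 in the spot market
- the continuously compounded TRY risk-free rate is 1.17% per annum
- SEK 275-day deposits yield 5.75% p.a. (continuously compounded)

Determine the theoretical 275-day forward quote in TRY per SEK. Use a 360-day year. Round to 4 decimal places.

2.6716

T = 275/360 years.
TRY accumulates by e^(0.0117×275/360) = 1.0089776.
SEK growth factor: e^(0.0575×275/360) = 1.0449025.
So F = 2.7667 × 1.0089776 / 1.0449025 = 2.671578 (TRY/SEK).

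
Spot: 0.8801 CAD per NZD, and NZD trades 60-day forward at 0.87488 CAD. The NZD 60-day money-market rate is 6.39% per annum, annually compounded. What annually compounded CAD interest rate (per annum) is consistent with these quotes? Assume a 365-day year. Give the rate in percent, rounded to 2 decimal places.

2.61%

T = 60/365 years.
CIP gives F = S · g_CAD/g_NZD, so g_CAD/g_NZD = 0.87488/0.8801 = 0.9940689.
NZD growth factor: (1 + 0.0639)^(60/365) = 1.0102342.
Hence g_CAD = 1.0042424.
Annualise: 1.0042424^(365/60) − 1 = 0.026088 = 2.61%.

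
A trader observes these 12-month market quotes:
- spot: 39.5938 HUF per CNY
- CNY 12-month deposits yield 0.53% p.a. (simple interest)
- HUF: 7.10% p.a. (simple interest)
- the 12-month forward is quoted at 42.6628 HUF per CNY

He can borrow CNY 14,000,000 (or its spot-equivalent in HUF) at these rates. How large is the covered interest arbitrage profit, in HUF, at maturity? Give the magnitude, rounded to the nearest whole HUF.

T = 1 year.
Keep in CNY, deliver into the forward: 14,000,000·1.005300·42.6628 = HUF 600,444,779.76.
Swap to HUF now, deposit: 14,000,000·39.5938·1.071000 = HUF 593,669,437.20.
The quoted forward overvalues CNY, so borrow HUF, buy CNY at spot, deposit the CNY at 0.53%, and sell the proceeds forward at 42.6628.
Arbitrage profit = |600,444,779.76 − 593,669,437.20| = HUF 6,775,343.

HUF 6,775,343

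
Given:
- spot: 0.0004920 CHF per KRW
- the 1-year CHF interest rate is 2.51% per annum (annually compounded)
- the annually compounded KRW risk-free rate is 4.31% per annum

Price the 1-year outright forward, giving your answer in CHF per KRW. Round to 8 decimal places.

0.00048351

T = 1 year.
Growth of 1 CHF over T: (1 + 0.0251)^1 = 1.025100.
Growth of 1 KRW over T: (1 + 0.0431)^1 = 1.043100.
Forward (CHF per KRW) = 0.000492 × 1.025100 / 1.043100 = 0.0004835099.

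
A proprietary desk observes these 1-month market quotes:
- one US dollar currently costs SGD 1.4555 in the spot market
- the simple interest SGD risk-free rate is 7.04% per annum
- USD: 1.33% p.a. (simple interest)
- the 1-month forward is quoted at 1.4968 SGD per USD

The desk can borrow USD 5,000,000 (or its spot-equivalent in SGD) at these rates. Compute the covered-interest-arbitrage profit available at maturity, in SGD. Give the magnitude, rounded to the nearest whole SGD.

SGD 172,100

T = 1/12 years.
Route A — deposit USD, sell forward: 5,000,000 × 1.001108333 × 1.4968 = SGD 7,492,294.76.
Route B — convert at spot, deposit SGD: 5,000,000 × 1.4555 × 1.005866667 = SGD 7,320,194.67.
The quoted forward overvalues USD, so borrow SGD, buy USD at spot, deposit the USD at 1.33%, and sell the proceeds forward at 1.4968.
Arbitrage profit = |7,492,294.76 − 7,320,194.67| = SGD 172,100.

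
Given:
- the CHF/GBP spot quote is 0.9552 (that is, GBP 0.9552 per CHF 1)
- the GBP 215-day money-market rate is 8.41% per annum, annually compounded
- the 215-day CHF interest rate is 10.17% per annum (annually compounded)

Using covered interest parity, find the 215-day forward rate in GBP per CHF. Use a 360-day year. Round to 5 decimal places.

0.94606

T = 215/360 years.
Growth of 1 GBP over T: (1 + 0.0841)^(215/360) = 1.0494076.
Growth of 1 CHF over T: (1 + 0.1017)^(215/360) = 1.0595493.
So F = 0.9552 × 1.0494076 / 1.0595493 = 0.9460571 (GBP/CHF).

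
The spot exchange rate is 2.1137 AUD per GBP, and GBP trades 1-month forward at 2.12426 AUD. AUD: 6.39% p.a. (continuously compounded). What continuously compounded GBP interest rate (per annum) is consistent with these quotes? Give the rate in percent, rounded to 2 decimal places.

T = 1/12 years.
F/S = 2.12426/2.1137 = 1.0049960 = (growth of AUD) / (growth of GBP).
The AUD side grows by e^(0.0639×1/12) = 1.0053392.
So the GBP growth factor = 1.0003415.
r = ln(1.0003415)/(1/12) = 0.004097 → 0.41%.

0.41%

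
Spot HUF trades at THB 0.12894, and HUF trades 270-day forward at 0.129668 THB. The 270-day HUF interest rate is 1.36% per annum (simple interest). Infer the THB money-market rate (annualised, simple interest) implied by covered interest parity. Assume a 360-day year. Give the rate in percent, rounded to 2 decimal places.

2.12%

T = 270/360 years.
By CIP, F/S equals the THB-to-HUF growth ratio: 0.129668/0.12894 = 1.0056460.
HUF growth factor: 1 + 0.0136×270/360 = 1.010200.
Hence g_THB = 1.0159036.
r = (1.0159036 − 1)/(270/360) = 0.021205 → 2.12%.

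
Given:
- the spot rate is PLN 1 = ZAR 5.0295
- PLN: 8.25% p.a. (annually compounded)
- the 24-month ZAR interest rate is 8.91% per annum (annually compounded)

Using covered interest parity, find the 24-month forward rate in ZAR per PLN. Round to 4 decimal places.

T = 2 years.
ZAR accumulates by (1 + 0.0891)^2 = 1.1861388.
PLN growth factor: (1 + 0.0825)^2 = 1.1718062.
So F = 5.0295 × 1.1861388 / 1.1718062 = 5.091017 (ZAR/PLN).

5.0910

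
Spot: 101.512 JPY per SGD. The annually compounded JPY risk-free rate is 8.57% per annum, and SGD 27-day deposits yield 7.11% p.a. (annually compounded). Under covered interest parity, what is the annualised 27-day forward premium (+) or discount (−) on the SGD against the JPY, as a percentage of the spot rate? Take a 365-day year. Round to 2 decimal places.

+1.35%

T = 27/365 years.
CIP forward (JPY per SGD) = 101.512 × 1.0061009/1.0050938 = 101.613715.
(F − S)/S ÷ T = (101.613715 − 101.512)/101.512/(27/365) = 0.013546 → 1.35%.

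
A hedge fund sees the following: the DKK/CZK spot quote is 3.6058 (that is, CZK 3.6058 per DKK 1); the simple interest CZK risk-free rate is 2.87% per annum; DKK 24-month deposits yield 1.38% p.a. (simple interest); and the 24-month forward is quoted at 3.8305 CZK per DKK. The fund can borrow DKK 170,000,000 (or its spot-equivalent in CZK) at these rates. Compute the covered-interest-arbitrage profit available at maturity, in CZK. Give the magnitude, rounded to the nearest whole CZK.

CZK 20,986,310

T = 2 years.
Keep in DKK, deliver into the forward: 170,000,000·1.027600·3.8305 = CZK 669,157,706.00.
Swap to CZK now, deposit: 170,000,000·3.6058·1.057400 = CZK 648,171,396.40.
The quoted forward overvalues DKK, so borrow CZK, buy DKK at spot, deposit the DKK at 1.38%, and sell the proceeds forward at 3.8305.
The gap between the two covered legs is CZK 20,986,310.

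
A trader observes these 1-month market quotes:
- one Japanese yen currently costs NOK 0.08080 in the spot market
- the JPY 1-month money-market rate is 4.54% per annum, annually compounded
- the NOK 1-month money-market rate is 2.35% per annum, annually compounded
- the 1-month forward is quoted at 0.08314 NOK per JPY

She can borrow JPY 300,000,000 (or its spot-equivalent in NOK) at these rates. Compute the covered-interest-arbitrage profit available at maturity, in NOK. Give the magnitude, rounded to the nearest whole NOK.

NOK 747,489

T = 1/12 years.
Keep in JPY, deliver into the forward: 300,000,000·1.0037068189·0.08314 = NOK 25,034,455.48.
Swap to NOK now, deposit: 300,000,000·0.08080·1.0019375518 = NOK 24,286,966.26.
The quoted forward overvalues JPY, so borrow NOK, buy JPY at spot, deposit the JPY at 4.54%, and sell the proceeds forward at 0.08314.
Profit = 25,034,455.48 − 24,286,966.26 = NOK 747,489.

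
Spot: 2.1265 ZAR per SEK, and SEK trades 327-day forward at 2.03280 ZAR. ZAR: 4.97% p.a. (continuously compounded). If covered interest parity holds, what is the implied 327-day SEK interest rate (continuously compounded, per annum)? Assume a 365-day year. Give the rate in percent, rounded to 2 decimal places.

10.00%

T = 327/365 years.
CIP gives F = S · g_ZAR/g_SEK, so g_ZAR/g_SEK = 2.0328/2.1265 = 0.9559370.
The ZAR side grows by e^(0.0497×327/365) = 1.0455319.
So the SEK growth factor = 1.0937247.
r = ln(1.0937247)/(327/365) = 0.100000 → 10.00%.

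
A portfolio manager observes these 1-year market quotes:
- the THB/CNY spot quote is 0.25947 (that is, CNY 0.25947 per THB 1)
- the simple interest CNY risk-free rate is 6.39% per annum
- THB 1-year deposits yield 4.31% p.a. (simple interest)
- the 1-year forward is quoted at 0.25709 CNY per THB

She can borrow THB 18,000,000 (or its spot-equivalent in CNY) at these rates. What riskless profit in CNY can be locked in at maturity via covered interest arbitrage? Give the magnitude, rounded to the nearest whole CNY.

T = 1 year.
Keep in THB, deliver into the forward: 18,000,000·1.043100·0.25709 = CNY 4,827,070.42.
Swap to CNY now, deposit: 18,000,000·0.25947·1.063900 = CNY 4,968,902.39.
The quoted forward undervalues THB, so borrow THB, convert to CNY at spot, deposit the CNY at 6.39%, and buy THB forward at 0.25709 to cover the loan.
The gap between the two covered legs is CNY 141,832.

CNY 141,832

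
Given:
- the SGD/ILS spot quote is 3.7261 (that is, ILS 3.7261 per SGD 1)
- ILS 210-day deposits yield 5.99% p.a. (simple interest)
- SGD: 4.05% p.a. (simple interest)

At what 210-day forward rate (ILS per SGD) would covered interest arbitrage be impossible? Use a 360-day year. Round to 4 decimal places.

3.7673

T = 210/360 years.
Growth of 1 ILS over T: 1 + 0.0599×210/360 = 1.0349417.
SGD growth factor: 1 + 0.0405×210/360 = 1.023625.
Forward (ILS per SGD) = 3.7261 × 1.0349417 / 1.023625 = 3.767294.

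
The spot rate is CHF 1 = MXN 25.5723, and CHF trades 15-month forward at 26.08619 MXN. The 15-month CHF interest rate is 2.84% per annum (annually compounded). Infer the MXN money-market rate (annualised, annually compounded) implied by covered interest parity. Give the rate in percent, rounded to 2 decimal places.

T = 15/12 years.
F/S = 26.08619/25.5723 = 1.0200956 = (growth of MXN) / (growth of CHF).
The CHF side grows by (1 + 0.0284)^(15/12) = 1.0356251.
Hence g_MXN = 1.0564366.
r = 1.0564366^(12/15) − 1 = 0.044900 → 4.49%.

4.49%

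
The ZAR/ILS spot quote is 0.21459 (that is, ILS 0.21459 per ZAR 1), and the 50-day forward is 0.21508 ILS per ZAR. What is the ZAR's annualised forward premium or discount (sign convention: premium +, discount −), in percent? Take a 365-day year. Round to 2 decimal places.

+1.67%

T = 50/365 years.
ZAR trades forward at +0.22834% vs spot over the period.
Per annum: 0.0022834 / (50/365) = 0.016669 = 1.67%.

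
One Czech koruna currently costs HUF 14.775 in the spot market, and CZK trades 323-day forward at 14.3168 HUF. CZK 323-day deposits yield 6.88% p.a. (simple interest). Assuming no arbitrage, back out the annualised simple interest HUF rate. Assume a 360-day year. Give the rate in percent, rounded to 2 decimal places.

3.21%

T = 323/360 years.
CIP gives F = S · g_HUF/g_CZK, so g_HUF/g_CZK = 14.3168/14.775 = 0.9689882.
The CZK side grows by 1 + 0.0688×323/360 = 1.0617289.
That pins the HUF growth at 1.0288028.
r = (1.0288028 − 1)/(323/360) = 0.032102 → 3.21%.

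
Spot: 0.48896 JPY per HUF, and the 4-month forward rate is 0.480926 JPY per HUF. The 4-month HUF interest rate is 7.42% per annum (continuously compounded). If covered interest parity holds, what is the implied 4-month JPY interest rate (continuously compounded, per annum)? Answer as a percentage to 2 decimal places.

T = 4/12 years.
By CIP, F/S equals the JPY-to-HUF growth ratio: 0.480926/0.48896 = 0.9835692.
HUF growth factor: e^(0.0742×4/12) = 1.0250417.
That pins the JPY growth at 1.0081994.
Take logs: ln 1.0081994 / (4/12) = 0.024498, so 2.45%.

2.45%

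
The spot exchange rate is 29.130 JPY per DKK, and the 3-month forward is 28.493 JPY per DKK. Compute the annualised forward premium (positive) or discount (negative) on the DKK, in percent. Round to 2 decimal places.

-8.75%

T = 3/12 years.
DKK trades forward at -2.18675% vs spot over the period.
Per annum: -0.0218675 / (3/12) = -0.087470 = -8.75%.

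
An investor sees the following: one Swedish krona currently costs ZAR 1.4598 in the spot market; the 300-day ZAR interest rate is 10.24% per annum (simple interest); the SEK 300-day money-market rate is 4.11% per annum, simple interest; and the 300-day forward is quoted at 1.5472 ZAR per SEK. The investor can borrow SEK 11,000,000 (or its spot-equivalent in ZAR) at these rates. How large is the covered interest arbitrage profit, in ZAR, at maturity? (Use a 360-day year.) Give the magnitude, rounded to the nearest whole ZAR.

T = 300/360 years.
Invest the SEK and cover forward: 11,000,000 × 1.034250 × 1.5472 = ZAR 17,602,107.60.
Convert at spot and invest in ZAR: 11,000,000 × 1.4598 × 1.0853333333 = ZAR 17,428,065.60.
The quoted forward overvalues SEK, so borrow ZAR, buy SEK at spot, deposit the SEK at 4.11%, and sell the proceeds forward at 1.5472.
Arbitrage profit = |17,602,107.60 − 17,428,065.60| = ZAR 174,042.

ZAR 174,042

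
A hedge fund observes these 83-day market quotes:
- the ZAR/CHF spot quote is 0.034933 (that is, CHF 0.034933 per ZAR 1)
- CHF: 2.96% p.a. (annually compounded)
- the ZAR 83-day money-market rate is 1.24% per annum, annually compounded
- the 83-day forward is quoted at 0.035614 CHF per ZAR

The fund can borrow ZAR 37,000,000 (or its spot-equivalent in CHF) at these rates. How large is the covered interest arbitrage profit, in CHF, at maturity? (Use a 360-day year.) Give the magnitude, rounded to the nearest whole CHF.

T = 83/360 years.
Keep in ZAR, deliver into the forward: 37,000,000·1.002845349·0.035614 = CHF 1,321,467.37.
Swap to CHF now, deposit: 37,000,000·0.034933·1.006748059 = CHF 1,301,243.01.
The quoted forward overvalues ZAR, so borrow CHF, buy ZAR at spot, deposit the ZAR at 1.24%, and sell the proceeds forward at 0.035614.
The gap between the two covered legs is CHF 20,224.

CHF 20,224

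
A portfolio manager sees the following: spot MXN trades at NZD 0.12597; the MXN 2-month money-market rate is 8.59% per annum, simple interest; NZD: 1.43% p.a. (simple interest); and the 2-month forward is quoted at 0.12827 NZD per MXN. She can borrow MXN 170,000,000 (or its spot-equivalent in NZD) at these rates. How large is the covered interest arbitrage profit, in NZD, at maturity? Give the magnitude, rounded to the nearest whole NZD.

NZD 652,149

T = 2/12 years.
Keep in MXN, deliver into the forward: 170,000,000·1.0143166667·0.12827 = NZD 22,118,087.80.
Swap to NZD now, deposit: 170,000,000·0.12597·1.0023833333 = NZD 21,465,938.84.
The quoted forward overvalues MXN, so borrow NZD, buy MXN at spot, deposit the MXN at 8.59%, and sell the proceeds forward at 0.12827.
The gap between the two covered legs is NZD 652,149.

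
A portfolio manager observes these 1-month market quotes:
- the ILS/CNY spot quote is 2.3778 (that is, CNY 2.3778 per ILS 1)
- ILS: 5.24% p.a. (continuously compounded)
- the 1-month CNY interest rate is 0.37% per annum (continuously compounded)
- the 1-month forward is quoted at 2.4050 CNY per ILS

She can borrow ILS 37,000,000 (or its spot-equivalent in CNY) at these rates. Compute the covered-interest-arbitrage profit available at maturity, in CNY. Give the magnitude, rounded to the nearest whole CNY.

CNY 1,368,687

T = 1/12 years.
Invest the ILS and cover forward: 37,000,000 × 1.0043762144 × 2.4050 = CNY 89,374,417.44.
Convert at spot and invest in CNY: 37,000,000 × 2.3778 × 1.0003083809 = CNY 88,005,730.92.
The quoted forward overvalues ILS, so borrow CNY, buy ILS at spot, deposit the ILS at 5.24%, and sell the proceeds forward at 2.4050.
Profit = 89,374,417.44 − 88,005,730.92 = CNY 1,368,687.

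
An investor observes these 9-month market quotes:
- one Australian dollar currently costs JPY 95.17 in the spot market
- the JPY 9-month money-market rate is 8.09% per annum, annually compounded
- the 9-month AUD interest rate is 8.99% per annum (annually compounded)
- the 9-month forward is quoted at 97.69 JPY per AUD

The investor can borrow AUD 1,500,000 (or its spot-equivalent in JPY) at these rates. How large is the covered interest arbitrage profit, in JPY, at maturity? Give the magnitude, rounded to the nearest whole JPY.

JPY 4,976,161

T = 9/12 years.
Route A — deposit AUD, sell forward: 1,500,000 × 1.06669433694 × 97.69 = JPY 156,308,054.66.
Route B — convert at spot, deposit JPY: 1,500,000 × 95.17 × 1.06008121231 = JPY 151,331,893.46.
The quoted forward overvalues AUD, so borrow JPY, buy AUD at spot, deposit the AUD at 8.99%, and sell the proceeds forward at 97.69.
The gap between the two covered legs is JPY 4,976,161.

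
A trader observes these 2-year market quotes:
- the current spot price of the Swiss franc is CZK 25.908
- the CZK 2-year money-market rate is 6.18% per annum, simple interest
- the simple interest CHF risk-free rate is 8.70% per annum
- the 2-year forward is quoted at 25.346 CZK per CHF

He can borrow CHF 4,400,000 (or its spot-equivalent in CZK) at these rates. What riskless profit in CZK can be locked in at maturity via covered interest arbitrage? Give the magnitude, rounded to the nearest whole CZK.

CZK 2,842,291

T = 2 years.
Route A — deposit CHF, sell forward: 4,400,000 × 1.174000 × 25.346 = CZK 130,927,297.60.
Route B — convert at spot, deposit CZK: 4,400,000 × 25.908 × 1.123600 = CZK 128,085,006.72.
The quoted forward overvalues CHF, so borrow CZK, buy CHF at spot, deposit the CHF at 8.70%, and sell the proceeds forward at 25.346.
Arbitrage profit = |130,927,297.60 − 128,085,006.72| = CZK 2,842,291.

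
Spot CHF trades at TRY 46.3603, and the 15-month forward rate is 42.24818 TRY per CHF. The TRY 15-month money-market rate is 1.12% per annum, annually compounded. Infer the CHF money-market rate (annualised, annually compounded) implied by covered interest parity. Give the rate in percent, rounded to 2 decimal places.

T = 15/12 years.
By CIP, F/S equals the TRY-to-CHF growth ratio: 42.24818/46.3603 = 0.9113008.
The TRY side grows by (1 + 0.0112)^(15/12) = 1.0140195.
That pins the CHF growth at 1.1127166.
Annualise: 1.1127166^(12/15) − 1 = 0.089200 = 8.92%.

8.92%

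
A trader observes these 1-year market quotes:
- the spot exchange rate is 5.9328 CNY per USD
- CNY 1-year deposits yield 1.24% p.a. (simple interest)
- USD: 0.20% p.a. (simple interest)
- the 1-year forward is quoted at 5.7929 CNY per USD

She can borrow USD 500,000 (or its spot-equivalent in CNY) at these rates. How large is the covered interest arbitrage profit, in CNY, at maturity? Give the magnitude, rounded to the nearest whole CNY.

CNY 100,940

T = 1 year.
Invest the USD and cover forward: 500,000 × 1.002000 × 5.7929 = CNY 2,902,242.90.
Convert at spot and invest in CNY: 500,000 × 5.9328 × 1.012400 = CNY 3,003,183.36.
The quoted forward undervalues USD, so borrow USD, convert to CNY at spot, deposit the CNY at 1.24%, and buy USD forward at 5.7929 to cover the loan.
Profit = 3,003,183.36 − 2,902,242.90 = CNY 100,940.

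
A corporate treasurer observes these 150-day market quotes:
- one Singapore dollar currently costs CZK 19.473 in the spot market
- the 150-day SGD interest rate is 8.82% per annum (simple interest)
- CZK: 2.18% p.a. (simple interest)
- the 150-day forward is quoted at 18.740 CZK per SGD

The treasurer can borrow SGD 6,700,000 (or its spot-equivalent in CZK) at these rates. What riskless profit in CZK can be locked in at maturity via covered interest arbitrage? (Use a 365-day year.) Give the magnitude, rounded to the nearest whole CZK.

T = 150/365 years.
Route A — deposit SGD, sell forward: 6,700,000 × 1.03624657534 × 18.740 = CZK 130,109,047.51.
Route B — convert at spot, deposit CZK: 6,700,000 × 19.473 × 1.00895890411 = CZK 131,637,960.16.
The quoted forward undervalues SGD, so borrow SGD, convert to CZK at spot, deposit the CZK at 2.18%, and buy SGD forward at 18.740 to cover the loan.
The gap between the two covered legs is CZK 1,528,913.

CZK 1,528,913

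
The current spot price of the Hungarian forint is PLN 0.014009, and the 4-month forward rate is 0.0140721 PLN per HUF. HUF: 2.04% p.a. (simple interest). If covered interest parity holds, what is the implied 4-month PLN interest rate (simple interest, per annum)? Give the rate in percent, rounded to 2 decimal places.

3.40%

T = 4/12 years.
CIP gives F = S · g_PLN/g_HUF, so g_PLN/g_HUF = 0.0140721/0.014009 = 1.0045042.
The HUF side grows by 1 + 0.0204×4/12 = 1.006800.
So the PLN growth factor = 1.0113348.
(1.0113348 − 1)/T = 0.034004, i.e. 3.40%.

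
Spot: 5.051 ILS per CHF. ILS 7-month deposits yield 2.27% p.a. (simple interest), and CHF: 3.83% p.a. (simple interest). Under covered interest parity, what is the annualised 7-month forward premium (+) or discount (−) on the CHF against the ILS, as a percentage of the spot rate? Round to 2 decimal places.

-1.53%

T = 7/12 years.
CIP forward (ILS per CHF) = 5.051 × 1.0132417/1.0223417 = 5.006040.
(F − S)/S ÷ T = (5.006040 − 5.051)/5.051/(7/12) = -0.015259 → -1.53%.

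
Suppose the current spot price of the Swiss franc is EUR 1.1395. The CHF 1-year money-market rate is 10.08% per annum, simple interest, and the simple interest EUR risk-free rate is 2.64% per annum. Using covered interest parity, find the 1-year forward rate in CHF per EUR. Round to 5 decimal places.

0.94119

T = 1 year.
EUR accumulates by 1 + 0.0264×1 = 1.026400.
CHF growth factor: 1 + 0.1008×1 = 1.100800.
So F = 1.1395 × 1.026400 / 1.100800 = 1.062484 (EUR/CHF).
Quoted the other way: 1/1.062484 = 0.94119 CHF per EUR.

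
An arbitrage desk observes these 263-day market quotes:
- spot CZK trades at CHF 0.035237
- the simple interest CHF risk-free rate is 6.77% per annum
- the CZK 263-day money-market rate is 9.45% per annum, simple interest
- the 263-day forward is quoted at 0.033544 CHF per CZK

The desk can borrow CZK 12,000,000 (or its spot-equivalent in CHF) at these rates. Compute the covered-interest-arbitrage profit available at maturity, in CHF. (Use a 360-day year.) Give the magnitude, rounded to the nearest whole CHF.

CHF 13,440

T = 263/360 years.
Keep in CZK, deliver into the forward: 12,000,000·1.0690375·0.033544 = CHF 430,317.53.
Swap to CHF now, deposit: 12,000,000·0.035237·1.04945861 = CHF 443,757.28.
The quoted forward undervalues CZK, so borrow CZK, convert to CHF at spot, deposit the CHF at 6.77%, and buy CZK forward at 0.033544 to cover the loan.
Profit = 443,757.28 − 430,317.53 = CHF 13,440.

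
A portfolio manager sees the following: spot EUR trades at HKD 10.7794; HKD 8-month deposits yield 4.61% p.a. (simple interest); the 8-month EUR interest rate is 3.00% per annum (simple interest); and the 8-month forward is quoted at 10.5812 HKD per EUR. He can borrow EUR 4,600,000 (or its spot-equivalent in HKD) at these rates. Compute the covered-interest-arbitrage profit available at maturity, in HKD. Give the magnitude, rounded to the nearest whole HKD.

HKD 1,462,169

T = 8/12 years.
Invest the EUR and cover forward: 4,600,000 × 1.020000 × 10.5812 = HKD 49,646,990.40.
Convert at spot and invest in HKD: 4,600,000 × 10.7794 × 1.0307333333 = HKD 51,109,159.71.
The quoted forward undervalues EUR, so borrow EUR, convert to HKD at spot, deposit the HKD at 4.61%, and buy EUR forward at 10.5812 to cover the loan.
Arbitrage profit = |49,646,990.40 − 51,109,159.71| = HKD 1,462,169.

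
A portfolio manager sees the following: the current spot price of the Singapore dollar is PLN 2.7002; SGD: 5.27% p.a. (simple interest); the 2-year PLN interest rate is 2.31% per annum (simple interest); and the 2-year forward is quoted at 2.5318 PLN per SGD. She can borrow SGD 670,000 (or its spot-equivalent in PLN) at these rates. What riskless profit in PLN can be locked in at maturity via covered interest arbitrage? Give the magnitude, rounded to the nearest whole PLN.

PLN 17,619

T = 2 years.
Route A — deposit SGD, sell forward: 670,000 × 1.105400 × 2.5318 = PLN 1,875,096.65.
Route B — convert at spot, deposit PLN: 670,000 × 2.7002 × 1.046200 = PLN 1,892,715.99.
The quoted forward undervalues SGD, so borrow SGD, convert to PLN at spot, deposit the PLN at 2.31%, and buy SGD forward at 2.5318 to cover the loan.
Arbitrage profit = |1,875,096.65 − 1,892,715.99| = PLN 17,619.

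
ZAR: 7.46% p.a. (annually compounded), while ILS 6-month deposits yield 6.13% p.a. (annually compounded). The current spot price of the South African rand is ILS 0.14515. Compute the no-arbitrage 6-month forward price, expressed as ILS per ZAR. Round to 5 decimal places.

T = 6/12 years.
ILS growth factor: (1 + 0.0613)^(6/12) = 1.0301942.
ZAR accumulates by (1 + 0.0746)^(6/12) = 1.0366292.
CIP: F = S · (grow ILS)/(grow ZAR) = 0.14515 × 1.0301942/1.0366292 = 0.1442490 ILS per ZAR.

0.14425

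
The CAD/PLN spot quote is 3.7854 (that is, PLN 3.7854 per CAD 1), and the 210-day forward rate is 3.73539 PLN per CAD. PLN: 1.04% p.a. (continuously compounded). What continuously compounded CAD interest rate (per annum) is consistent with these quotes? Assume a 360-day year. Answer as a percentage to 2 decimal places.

3.32%

T = 210/360 years.
By CIP, F/S equals the PLN-to-CAD growth ratio: 3.73539/3.7854 = 0.9867887.
The PLN side grows by e^(0.0104×210/360) = 1.0060851.
That pins the CAD growth at 1.0195547.
r = ln(1.0195547)/(210/360) = 0.033199 → 3.32%.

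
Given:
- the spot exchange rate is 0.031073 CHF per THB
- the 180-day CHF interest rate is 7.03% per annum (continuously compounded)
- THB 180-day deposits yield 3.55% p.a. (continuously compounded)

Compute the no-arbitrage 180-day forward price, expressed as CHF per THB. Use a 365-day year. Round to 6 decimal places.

0.031611

T = 180/365 years.
CHF growth factor: e^(0.0703×180/365) = 1.0352765.
Growth of 1 THB over T: e^(0.0355×180/365) = 1.017661.
CIP: F = S · (grow CHF)/(grow THB) = 0.031073 × 1.0352765/1.017661 = 0.03161087 CHF per THB.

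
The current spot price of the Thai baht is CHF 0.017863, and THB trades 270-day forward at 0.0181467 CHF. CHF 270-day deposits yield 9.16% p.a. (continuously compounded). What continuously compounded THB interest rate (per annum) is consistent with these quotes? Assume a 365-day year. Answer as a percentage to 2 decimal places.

7.03%

T = 270/365 years.
By CIP, F/S equals the CHF-to-THB growth ratio: 0.0181467/0.017863 = 1.0158820.
CHF growth factor: e^(0.0916×270/365) = 1.0701073.
Hence g_THB = 1.0533776.
Take logs: ln 1.0533776 / (270/365) = 0.070299, so 7.03%.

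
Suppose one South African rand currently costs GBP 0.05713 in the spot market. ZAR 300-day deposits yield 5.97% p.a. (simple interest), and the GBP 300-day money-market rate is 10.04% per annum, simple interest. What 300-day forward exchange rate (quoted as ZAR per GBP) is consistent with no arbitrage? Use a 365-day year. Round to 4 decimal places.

16.9630

T = 300/365 years.
GBP accumulates by 1 + 0.1004×300/365 = 1.08252055.
ZAR accumulates by 1 + 0.0597×300/365 = 1.04906849.
So F = 0.05713 × 1.08252055 / 1.04906849 = 0.058951727 (GBP/ZAR).
Quoted the other way: 1/0.058951727 = 16.9630 ZAR per GBP.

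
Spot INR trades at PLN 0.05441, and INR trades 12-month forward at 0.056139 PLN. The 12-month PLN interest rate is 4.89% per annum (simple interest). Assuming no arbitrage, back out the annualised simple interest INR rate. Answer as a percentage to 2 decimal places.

1.66%

T = 1 year.
F/S = 0.056139/0.05441 = 1.0317772 = (growth of PLN) / (growth of INR).
The PLN side grows by 1 + 0.0489×1 = 1.048900.
Hence g_INR = 1.0165954.
(1.0165954 − 1)/T = 0.016595, i.e. 1.66%.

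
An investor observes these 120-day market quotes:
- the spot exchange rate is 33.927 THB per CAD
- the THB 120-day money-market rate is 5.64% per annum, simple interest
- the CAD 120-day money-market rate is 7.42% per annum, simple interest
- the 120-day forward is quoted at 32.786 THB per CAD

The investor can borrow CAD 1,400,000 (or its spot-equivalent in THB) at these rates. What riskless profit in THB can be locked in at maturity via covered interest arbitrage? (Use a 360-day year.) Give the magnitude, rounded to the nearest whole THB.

T = 120/360 years.
Route A — deposit CAD, sell forward: 1,400,000 × 1.0247333333 × 32.786 = THB 47,035,669.89.
Route B — convert at spot, deposit THB: 1,400,000 × 33.927 × 1.018800 = THB 48,390,758.64.
The quoted forward undervalues CAD, so borrow CAD, convert to THB at spot, deposit the THB at 5.64%, and buy CAD forward at 32.786 to cover the loan.
The gap between the two covered legs is THB 1,355,089.

THB 1,355,089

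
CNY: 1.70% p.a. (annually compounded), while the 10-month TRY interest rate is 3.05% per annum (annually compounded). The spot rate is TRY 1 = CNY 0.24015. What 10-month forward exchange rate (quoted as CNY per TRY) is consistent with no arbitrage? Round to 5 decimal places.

T = 10/12 years.
CNY accumulates by (1 + 0.0170)^(10/12) = 1.0141467.
TRY growth factor: (1 + 0.0305)^(10/12) = 1.0253528.
So F = 0.24015 × 1.0141467 / 1.0253528 = 0.2375254 (CNY/TRY).

0.23753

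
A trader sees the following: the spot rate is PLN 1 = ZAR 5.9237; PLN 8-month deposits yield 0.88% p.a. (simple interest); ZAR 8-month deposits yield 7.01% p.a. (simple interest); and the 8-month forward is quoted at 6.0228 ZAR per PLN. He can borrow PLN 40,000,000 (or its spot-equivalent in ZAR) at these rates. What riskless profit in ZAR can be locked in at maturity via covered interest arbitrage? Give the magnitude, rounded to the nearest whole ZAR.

ZAR 5,696,019

T = 8/12 years.
Invest the PLN and cover forward: 40,000,000 × 1.00586666667 × 6.0228 = ZAR 242,325,350.40.
Convert at spot and invest in ZAR: 40,000,000 × 5.9237 × 1.04673333333 = ZAR 248,021,369.87.
The quoted forward undervalues PLN, so borrow PLN, convert to ZAR at spot, deposit the ZAR at 7.01%, and buy PLN forward at 6.0228 to cover the loan.
Arbitrage profit = |242,325,350.40 − 248,021,369.87| = ZAR 5,696,019.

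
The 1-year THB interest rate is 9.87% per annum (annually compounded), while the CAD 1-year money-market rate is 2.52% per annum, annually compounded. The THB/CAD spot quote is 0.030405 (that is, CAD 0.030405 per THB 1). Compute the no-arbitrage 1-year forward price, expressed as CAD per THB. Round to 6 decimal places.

T = 1 year.
CAD growth factor: (1 + 0.0252)^1 = 1.025200.
Growth of 1 THB over T: (1 + 0.0987)^1 = 1.098700.
Forward (CAD per THB) = 0.030405 × 1.025200 / 1.098700 = 0.02837099.

0.028371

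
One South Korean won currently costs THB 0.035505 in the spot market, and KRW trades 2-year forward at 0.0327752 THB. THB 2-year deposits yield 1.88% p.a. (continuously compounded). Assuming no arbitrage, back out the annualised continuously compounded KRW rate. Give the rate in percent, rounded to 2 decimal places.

5.88%

T = 2 years.
F/S = 0.0327752/0.035505 = 0.9231151 = (growth of THB) / (growth of KRW).
THB growth factor: e^(0.0188×2) = 1.0383158.
That pins the KRW growth at 1.1247956.
r = ln(1.1247956)/2 = 0.058801 → 5.88%.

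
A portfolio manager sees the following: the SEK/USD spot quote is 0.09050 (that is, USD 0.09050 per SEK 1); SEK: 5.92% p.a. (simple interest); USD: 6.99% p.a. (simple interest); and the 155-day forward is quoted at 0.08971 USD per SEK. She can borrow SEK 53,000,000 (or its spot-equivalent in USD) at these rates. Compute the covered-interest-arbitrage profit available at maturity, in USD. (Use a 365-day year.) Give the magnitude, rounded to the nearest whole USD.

T = 155/365 years.
Keep in SEK, deliver into the forward: 53,000,000·1.025139726·0.08971 = USD 4,874,160.10.
Swap to USD now, deposit: 53,000,000·0.09050·1.029683562 = USD 4,938,877.21.
The quoted forward undervalues SEK, so borrow SEK, convert to USD at spot, deposit the USD at 6.99%, and buy SEK forward at 0.08971 to cover the loan.
Profit = 4,938,877.21 − 4,874,160.10 = USD 64,717.

USD 64,717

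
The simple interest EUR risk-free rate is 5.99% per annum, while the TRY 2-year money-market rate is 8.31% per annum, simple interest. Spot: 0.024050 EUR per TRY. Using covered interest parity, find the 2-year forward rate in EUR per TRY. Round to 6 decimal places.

T = 2 years.
Growth of 1 EUR over T: 1 + 0.0599×2 = 1.119800.
TRY growth factor: 1 + 0.0831×2 = 1.166200.
CIP: F = S · (grow EUR)/(grow TRY) = 0.02405 × 1.119800/1.166200 = 0.02309311 EUR per TRY.

0.023093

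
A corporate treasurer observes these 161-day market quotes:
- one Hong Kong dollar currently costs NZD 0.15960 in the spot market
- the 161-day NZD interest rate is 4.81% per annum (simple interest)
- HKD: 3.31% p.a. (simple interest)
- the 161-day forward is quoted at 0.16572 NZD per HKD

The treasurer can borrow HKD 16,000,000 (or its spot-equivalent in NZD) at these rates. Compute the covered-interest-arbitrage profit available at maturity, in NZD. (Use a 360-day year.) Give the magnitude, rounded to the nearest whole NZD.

NZD 82,239

T = 161/360 years.
Route A — deposit HKD, sell forward: 16,000,000 × 1.014803056 × 0.16572 = NZD 2,690,770.60.
Route B — convert at spot, deposit NZD: 16,000,000 × 0.15960 × 1.021511389 = NZD 2,608,531.48.
The quoted forward overvalues HKD, so borrow NZD, buy HKD at spot, deposit the HKD at 3.31%, and sell the proceeds forward at 0.16572.
The gap between the two covered legs is NZD 82,239.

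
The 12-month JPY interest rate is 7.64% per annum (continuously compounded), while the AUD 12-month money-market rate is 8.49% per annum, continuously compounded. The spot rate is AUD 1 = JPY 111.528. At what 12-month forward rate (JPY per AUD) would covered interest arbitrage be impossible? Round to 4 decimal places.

110.5840

T = 1 year.
JPY growth factor: e^(0.0764×1) = 1.079394246.
AUD growth factor: e^(0.0849×1) = 1.0886082.
Forward (JPY per AUD) = 111.528 × 1.079394246 / 1.0886082 = 110.584030.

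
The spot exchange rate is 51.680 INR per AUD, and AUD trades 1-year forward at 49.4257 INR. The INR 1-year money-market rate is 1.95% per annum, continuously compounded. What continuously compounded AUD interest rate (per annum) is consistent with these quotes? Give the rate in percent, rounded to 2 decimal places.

T = 1 year.
By CIP, F/S equals the INR-to-AUD growth ratio: 49.4257/51.68 = 0.9563796.
INR growth factor: e^(0.0195×1) = 1.0196914.
So the AUD growth factor = 1.0661994.
Take logs: ln 1.0661994 / 1 = 0.064100, so 6.41%.

6.41%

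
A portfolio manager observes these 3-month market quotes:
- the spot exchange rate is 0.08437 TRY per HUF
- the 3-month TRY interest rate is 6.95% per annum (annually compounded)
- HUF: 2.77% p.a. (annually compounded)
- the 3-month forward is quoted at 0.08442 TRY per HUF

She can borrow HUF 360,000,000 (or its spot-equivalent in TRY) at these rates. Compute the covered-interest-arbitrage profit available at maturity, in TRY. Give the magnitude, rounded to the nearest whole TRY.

T = 3/12 years.
Keep in HUF, deliver into the forward: 360,000,000·1.0068542072·0.08442 = TRY 30,599,507.58.
Swap to TRY now, deposit: 360,000,000·0.08437·1.0169396889 = TRY 30,887,712.56.
The quoted forward undervalues HUF, so borrow HUF, convert to TRY at spot, deposit the TRY at 6.95%, and buy HUF forward at 0.08442 to cover the loan.
The gap between the two covered legs is TRY 288,205.

TRY 288,205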